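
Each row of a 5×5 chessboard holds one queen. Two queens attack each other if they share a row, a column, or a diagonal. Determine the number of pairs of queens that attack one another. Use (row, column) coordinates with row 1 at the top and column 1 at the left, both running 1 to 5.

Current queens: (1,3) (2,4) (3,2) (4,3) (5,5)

3

Same column: (1,3)–(4,3) (column 3).
Same diagonal: (1,3)–(2,4) (|1−2| = |3−4| = 1); (3,2)–(4,3) (|3−4| = |2−3| = 1).
Total attacking pairs: 3.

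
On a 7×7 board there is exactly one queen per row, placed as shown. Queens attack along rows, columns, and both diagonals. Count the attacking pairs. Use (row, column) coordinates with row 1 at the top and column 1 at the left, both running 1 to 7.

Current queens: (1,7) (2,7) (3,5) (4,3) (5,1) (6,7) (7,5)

Same column: (1,7)–(2,7) (column 7); (1,7)–(6,7) (column 7); (2,7)–(6,7) (column 7); (3,5)–(7,5) (column 5).
Same diagonal: (1,7)–(3,5) (|1−3| = |7−5| = 2).
Total attacking pairs: 5.

5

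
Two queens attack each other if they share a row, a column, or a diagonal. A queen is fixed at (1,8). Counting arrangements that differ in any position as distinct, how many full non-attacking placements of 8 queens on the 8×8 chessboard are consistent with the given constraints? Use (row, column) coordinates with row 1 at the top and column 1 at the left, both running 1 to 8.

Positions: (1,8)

4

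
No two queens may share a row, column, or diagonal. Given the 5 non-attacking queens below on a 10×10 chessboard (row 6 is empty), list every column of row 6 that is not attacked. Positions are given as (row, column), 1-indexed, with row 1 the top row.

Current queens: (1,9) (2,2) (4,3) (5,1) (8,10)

columns 7

(1,9) attacks row 6 at column 9 and diagonals 4.
(2,2) attacks row 6 at column 2 and diagonals 6.
(4,3) attacks row 6 at column 3 and diagonals 1, 5.
(5,1) attacks row 6 at column 1 and diagonals 2.
(8,10) attacks row 6 at column 10 and diagonals 8.
Attacked columns: {1, 2, 3, 4, 5, 6, 8, 9, 10}. Safe: {7}.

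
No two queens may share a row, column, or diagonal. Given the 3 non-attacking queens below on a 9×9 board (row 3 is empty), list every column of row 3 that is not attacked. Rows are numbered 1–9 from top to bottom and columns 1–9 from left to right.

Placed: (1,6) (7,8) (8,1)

columns 2, 3, 5, 7, 9

(1,6) attacks row 3 at column 6 and diagonals 4, 8.
(7,8) attacks row 3 at column 8 and diagonals 4.
(8,1) attacks row 3 at column 1 and diagonals 6.
Attacked columns: {1, 4, 6, 8}. Safe: {2, 3, 5, 7, 9}.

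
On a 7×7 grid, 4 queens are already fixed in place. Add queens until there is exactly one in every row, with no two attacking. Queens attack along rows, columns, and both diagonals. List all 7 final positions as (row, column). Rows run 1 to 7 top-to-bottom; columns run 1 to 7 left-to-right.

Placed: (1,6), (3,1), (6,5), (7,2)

(1,6) (2,3) (3,1) (4,4) (5,7) (6,5) (7,2)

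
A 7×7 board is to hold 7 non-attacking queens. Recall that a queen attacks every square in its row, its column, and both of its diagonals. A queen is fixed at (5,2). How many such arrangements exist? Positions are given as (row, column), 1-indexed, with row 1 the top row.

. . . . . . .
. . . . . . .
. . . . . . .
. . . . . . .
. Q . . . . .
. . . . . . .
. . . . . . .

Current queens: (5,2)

Branch on row 1: col 1 → 1; col 3 → 1; col 4 → 2; col 5 → 1; col 7 → 1.
Sum: 1 + 1 + 2 + 1 + 1 = 6.

6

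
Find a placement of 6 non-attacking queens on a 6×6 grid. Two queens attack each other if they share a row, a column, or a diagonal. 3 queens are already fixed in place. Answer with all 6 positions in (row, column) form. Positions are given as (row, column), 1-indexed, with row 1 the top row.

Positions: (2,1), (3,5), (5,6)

(1,4) (2,1) (3,5) (4,2) (5,6) (6,3)

Row 1: attacked by (2,1)→{1,2}; (3,5)→{3,5}; (5,6)→{2,6}. Safe: 4. Place at column 4.
Row 4: attacked by (1,4)→{1,4}; (2,1)→{1,3}; (3,5)→{4,5,6}; (5,6)→{5,6}. Safe: 2. Place at column 2.
Row 6: attacked by (1,4)→{4}; (2,1)→{1,5}; (3,5)→{2,5}; (4,2)→{2,4}; (5,6)→{5,6}. Safe: 3. Place at column 3.
Columns [4, 1, 5, 2, 6, 3], r−c [-3, 1, -2, 2, -1, 3], r+c [5, 3, 8, 6, 11, 9] are all distinct, so no two queens attack.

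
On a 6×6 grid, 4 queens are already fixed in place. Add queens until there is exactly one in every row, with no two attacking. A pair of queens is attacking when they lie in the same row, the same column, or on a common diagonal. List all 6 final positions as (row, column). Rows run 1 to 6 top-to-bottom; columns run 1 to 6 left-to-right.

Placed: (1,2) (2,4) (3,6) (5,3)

(1,2) (2,4) (3,6) (4,1) (5,3) (6,5)

Row 4: attacked by (1,2)→{2,5}; (2,4)→{2,4,6}; (3,6)→{5,6}; (5,3)→{2,3,4}. Safe: 1. Place at column 1.
Row 6: attacked by (1,2)→{2}; (2,4)→{4}; (3,6)→{3,6}; (4,1)→{1,3}; (5,3)→{2,3,4}. Safe: 5. Place at column 5.
Columns [2, 4, 6, 1, 3, 5], r−c [-1, -2, -3, 3, 2, 1], r+c [3, 6, 9, 5, 8, 11] are all distinct, so no two queens attack.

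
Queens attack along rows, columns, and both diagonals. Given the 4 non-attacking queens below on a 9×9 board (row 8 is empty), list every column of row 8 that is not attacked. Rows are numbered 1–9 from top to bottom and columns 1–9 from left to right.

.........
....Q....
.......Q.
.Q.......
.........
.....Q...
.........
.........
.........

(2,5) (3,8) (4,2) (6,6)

columns 1, 7, 9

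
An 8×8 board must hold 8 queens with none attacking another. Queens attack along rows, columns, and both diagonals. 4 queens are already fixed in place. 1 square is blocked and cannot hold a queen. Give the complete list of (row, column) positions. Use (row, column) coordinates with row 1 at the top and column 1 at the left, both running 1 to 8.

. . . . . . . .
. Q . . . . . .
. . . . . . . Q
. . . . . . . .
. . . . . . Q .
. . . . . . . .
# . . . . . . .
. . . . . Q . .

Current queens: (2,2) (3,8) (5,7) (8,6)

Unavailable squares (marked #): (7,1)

Row 1: attacked by (2,2)→{1,2,3}; (3,8)→{6,8}; (5,7)→{3,7}; (8,6)→{6}. Safe: 4, 5. Place at column 4.
Row 4: attacked by (1,4)→{1,4,7}; (2,2)→{2,4}; (3,8)→{7,8}; (5,7)→{6,7,8}; (8,6)→{2,6}. Safe: 3, 5. Place at column 5.
Row 6: attacked by (1,4)→{4}; (2,2)→{2,6}; (3,8)→{5,8}; (4,5)→{3,5,7}; (5,7)→{6,7,8}; (8,6)→{4,6,8}. Safe: 1. Place at column 1.
Row 7: attacked by (1,4)→{4}; (2,2)→{2,7}; (3,8)→{4,8}; (4,5)→{2,5,8}; (5,7)→{5,7}; (6,1)→{1,2}; (8,6)→{5,6,7}. Blocked: 1. Safe: 3. Place at column 3.
Columns [4, 2, 8, 5, 7, 1, 3, 6], r−c [-3, 0, -5, -1, -2, 5, 4, 2], r+c [5, 4, 11, 9, 12, 7, 10, 14] are all distinct, so no two queens attack.

(1,4) (2,2) (3,8) (4,5) (5,7) (6,1) (7,3) (8,6)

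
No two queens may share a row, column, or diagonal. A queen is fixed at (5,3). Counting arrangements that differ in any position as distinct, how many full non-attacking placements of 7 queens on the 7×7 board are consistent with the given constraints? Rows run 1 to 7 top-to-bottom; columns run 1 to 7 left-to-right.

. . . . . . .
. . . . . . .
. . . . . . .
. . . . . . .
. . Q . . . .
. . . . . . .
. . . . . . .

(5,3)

6

Branch on row 1: col 1 → 1; col 2 → 1; col 4 → 1; col 5 → 2; col 6 → 1.
Sum: 1 + 1 + 1 + 2 + 1 = 6.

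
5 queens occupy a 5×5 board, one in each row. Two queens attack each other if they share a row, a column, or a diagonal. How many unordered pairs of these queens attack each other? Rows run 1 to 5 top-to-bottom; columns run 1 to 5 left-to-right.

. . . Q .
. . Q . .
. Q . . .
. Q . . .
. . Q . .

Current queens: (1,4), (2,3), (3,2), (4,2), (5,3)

Same column: (2,3)–(5,3) (column 3); (3,2)–(4,2) (column 2).
Same diagonal: (1,4)–(2,3) (|1−2| = |4−3| = 1); (1,4)–(3,2) (|1−3| = |4−2| = 2); (2,3)–(3,2) (|2−3| = |3−2| = 1); (4,2)–(5,3) (|4−5| = |2−3| = 1).
Total attacking pairs: 6.

6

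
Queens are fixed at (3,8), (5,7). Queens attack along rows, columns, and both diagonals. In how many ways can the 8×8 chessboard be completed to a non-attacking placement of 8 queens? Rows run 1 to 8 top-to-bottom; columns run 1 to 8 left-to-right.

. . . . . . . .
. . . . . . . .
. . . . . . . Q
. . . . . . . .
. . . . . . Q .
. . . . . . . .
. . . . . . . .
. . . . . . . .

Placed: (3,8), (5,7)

4

Branch on row 1: col 1 → 1; col 2 → 0; col 4 → 2; col 5 → 1.
Sum: 1 + 0 + 2 + 1 = 4.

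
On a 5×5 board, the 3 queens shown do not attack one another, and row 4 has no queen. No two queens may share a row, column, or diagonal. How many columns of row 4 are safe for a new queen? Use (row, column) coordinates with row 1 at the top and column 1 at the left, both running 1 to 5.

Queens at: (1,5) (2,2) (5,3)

1

(1,5) attacks row 4 at column 5 and diagonals 2.
(2,2) attacks row 4 at column 2 and diagonals 4.
(5,3) attacks row 4 at column 3 and diagonals 2, 4.
Attacked columns: {2, 3, 4, 5}. Safe: {1}.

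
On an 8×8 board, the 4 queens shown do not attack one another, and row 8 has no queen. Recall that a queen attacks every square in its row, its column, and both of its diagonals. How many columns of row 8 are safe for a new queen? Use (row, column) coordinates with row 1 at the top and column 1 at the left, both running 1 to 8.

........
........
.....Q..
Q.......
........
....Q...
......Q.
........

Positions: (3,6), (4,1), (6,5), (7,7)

2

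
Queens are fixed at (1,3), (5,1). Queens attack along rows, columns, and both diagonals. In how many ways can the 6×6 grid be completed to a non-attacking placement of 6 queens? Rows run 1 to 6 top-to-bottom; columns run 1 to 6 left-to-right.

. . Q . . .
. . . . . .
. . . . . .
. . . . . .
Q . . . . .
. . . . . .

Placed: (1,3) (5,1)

1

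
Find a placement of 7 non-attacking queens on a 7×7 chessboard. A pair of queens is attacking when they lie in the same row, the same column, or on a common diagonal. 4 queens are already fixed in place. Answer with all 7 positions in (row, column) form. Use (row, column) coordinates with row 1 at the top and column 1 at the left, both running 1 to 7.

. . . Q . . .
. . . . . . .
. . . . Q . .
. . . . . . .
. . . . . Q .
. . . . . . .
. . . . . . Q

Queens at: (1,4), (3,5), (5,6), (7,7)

Row 2: attacked by (1,4)→{3,4,5}; (3,5)→{4,5,6}; (5,6)→{3,6}; (7,7)→{2,7}. Safe: 1. Place at column 1.
Row 4: attacked by (1,4)→{1,4,7}; (2,1)→{1,3}; (3,5)→{4,5,6}; (5,6)→{5,6,7}; (7,7)→{4,7}. Safe: 2. Place at column 2.
Row 6: attacked by (1,4)→{4}; (2,1)→{1,5}; (3,5)→{2,5}; (4,2)→{2,4}; (5,6)→{5,6,7}; (7,7)→{6,7}. Safe: 3. Place at column 3.
Columns [4, 1, 5, 2, 6, 3, 7], r−c [-3, 1, -2, 2, -1, 3, 0], r+c [5, 3, 8, 6, 11, 9, 14] are all distinct, so no two queens attack.

(1,4) (2,1) (3,5) (4,2) (5,6) (6,3) (7,7)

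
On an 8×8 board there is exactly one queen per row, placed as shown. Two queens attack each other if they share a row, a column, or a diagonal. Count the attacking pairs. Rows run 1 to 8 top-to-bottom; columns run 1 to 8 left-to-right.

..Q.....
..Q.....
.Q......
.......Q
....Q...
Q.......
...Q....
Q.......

Same column: (1,3)–(2,3) (column 3); (6,1)–(8,1) (column 1).
Same diagonal: (2,3)–(3,2) (|2−3| = |3−2| = 1).
Total attacking pairs: 3.

3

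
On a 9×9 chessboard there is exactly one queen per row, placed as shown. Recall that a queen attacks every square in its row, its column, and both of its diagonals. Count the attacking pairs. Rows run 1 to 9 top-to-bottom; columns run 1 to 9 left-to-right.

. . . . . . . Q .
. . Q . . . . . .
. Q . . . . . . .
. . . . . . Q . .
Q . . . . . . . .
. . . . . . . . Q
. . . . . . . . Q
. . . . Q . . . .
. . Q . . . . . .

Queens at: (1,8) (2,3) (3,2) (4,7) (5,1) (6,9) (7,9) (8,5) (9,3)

Same column: (2,3)–(9,3) (column 3); (6,9)–(7,9) (column 9).
Same diagonal: (2,3)–(3,2) (|2−3| = |3−2| = 1); (4,7)–(6,9) (|4−6| = |7−9| = 2).
Total attacking pairs: 4.

4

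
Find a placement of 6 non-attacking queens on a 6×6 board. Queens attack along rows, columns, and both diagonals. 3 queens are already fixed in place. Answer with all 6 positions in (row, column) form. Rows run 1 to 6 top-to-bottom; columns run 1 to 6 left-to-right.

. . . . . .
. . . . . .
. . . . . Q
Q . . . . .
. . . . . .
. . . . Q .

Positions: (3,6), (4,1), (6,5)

(1,2) (2,4) (3,6) (4,1) (5,3) (6,5)

Row 1: attacked by (3,6)→{4,6}; (4,1)→{1,4}; (6,5)→{5}. Safe: 2, 3. Place at column 2.
Row 2: attacked by (1,2)→{1,2,3}; (3,6)→{5,6}; (4,1)→{1,3}; (6,5)→{1,5}. Safe: 4. Place at column 4.
Row 5: attacked by (1,2)→{2,6}; (2,4)→{1,4}; (3,6)→{4,6}; (4,1)→{1,2}; (6,5)→{4,5,6}. Safe: 3. Place at column 3.
Columns [2, 4, 6, 1, 3, 5], r−c [-1, -2, -3, 3, 2, 1], r+c [3, 6, 9, 5, 8, 11] are all distinct, so no two queens attack.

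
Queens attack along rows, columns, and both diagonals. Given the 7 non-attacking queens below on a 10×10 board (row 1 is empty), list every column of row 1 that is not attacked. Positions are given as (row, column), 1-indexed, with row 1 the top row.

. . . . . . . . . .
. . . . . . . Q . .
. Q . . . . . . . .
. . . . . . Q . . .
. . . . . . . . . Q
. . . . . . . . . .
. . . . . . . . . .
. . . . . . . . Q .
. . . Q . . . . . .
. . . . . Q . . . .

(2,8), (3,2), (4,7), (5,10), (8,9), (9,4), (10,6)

(2,8) attacks row 1 at column 8 and diagonals 7, 9.
(3,2) attacks row 1 at column 2 and diagonals 4.
(4,7) attacks row 1 at column 7 and diagonals 4, 10.
(5,10) attacks row 1 at column 10 and diagonals 6.
(8,9) attacks row 1 at column 9 and diagonals 2.
(9,4) attacks row 1 at column 4.
(10,6) attacks row 1 at column 6.
Attacked columns: {2, 4, 6, 7, 8, 9, 10}. Safe: {1, 3, 5}.

columns 1, 3, 5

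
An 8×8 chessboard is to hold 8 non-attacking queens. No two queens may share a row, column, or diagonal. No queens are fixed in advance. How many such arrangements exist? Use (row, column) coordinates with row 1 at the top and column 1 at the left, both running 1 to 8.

Branch on row 1: col 1 → 4; col 2 → 8; col 3 → 16; col 4 → 18; col 5 → 18; col 6 → 16; col 7 → 8; col 8 → 4.
Sum: 4 + 8 + 16 + 18 + 18 + 16 + 8 + 4 = 92.
(This is the classic 8-queens count.)

92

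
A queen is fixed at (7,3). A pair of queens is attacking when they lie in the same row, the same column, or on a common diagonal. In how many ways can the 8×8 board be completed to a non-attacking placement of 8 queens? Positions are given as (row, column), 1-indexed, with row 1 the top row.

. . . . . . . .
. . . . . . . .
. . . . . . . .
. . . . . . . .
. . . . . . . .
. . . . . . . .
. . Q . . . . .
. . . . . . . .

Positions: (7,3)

14

Branch on row 1: col 1 → 0; col 2 → 1; col 4 → 6; col 5 → 3; col 6 → 0; col 7 → 3; col 8 → 1.
Sum: 0 + 1 + 6 + 3 + 0 + 3 + 1 = 14.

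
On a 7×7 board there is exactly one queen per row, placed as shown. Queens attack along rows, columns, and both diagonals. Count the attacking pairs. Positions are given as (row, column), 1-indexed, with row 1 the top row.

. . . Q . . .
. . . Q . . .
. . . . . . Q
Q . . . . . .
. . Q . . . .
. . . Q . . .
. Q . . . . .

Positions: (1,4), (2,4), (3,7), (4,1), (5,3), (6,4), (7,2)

Same column: (1,4)–(2,4) (column 4); (1,4)–(6,4) (column 4); (2,4)–(6,4) (column 4).
Same diagonal: (1,4)–(4,1) (|1−4| = |4−1| = 3); (3,7)–(6,4) (|3−6| = |7−4| = 3); (5,3)–(6,4) (|5−6| = |3−4| = 1).
Total attacking pairs: 6.

6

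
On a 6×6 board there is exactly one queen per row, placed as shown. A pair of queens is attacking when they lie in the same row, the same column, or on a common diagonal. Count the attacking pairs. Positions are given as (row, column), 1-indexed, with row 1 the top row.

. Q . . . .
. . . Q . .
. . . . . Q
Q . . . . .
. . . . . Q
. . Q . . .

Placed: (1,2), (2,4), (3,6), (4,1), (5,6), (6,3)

4

Same column: (3,6)–(5,6) (column 6).
Same diagonal: (1,2)–(5,6) (|1−5| = |2−6| = 4); (3,6)–(6,3) (|3−6| = |6−3| = 3); (4,1)–(6,3) (|4−6| = |1−3| = 2).
Total attacking pairs: 4.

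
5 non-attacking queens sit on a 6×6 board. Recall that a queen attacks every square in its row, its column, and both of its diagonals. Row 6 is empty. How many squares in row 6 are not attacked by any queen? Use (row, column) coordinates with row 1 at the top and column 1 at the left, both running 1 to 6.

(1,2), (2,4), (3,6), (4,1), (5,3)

1

(1,2) attacks row 6 at column 2.
(2,4) attacks row 6 at column 4.
(3,6) attacks row 6 at column 6 and diagonals 3.
(4,1) attacks row 6 at column 1 and diagonals 3.
(5,3) attacks row 6 at column 3 and diagonals 2, 4.
Attacked columns: {1, 2, 3, 4, 6}. Safe: {5}.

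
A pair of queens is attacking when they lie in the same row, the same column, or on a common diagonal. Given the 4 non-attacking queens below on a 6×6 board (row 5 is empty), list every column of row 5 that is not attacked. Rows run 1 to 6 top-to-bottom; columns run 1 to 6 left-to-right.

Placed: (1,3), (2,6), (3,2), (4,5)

columns 1

(1,3) attacks row 5 at column 3.
(2,6) attacks row 5 at column 6 and diagonals 3.
(3,2) attacks row 5 at column 2 and diagonals 4.
(4,5) attacks row 5 at column 5 and diagonals 4, 6.
Attacked columns: {2, 3, 4, 5, 6}. Safe: {1}.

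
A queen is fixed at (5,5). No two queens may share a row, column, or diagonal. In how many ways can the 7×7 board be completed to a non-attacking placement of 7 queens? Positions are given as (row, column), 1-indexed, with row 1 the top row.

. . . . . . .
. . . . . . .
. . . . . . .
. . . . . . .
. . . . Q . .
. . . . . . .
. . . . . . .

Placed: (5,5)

Branch on row 1: col 2 → 1; col 3 → 2; col 4 → 1; col 6 → 1; col 7 → 1.
Sum: 1 + 2 + 1 + 1 + 1 = 6.

6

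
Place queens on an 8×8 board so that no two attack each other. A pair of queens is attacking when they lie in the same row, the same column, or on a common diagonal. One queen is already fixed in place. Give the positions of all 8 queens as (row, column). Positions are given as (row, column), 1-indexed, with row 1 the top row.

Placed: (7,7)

Row 1: attacked by (7,7)→{1,7}. Safe: 2, 3, 4, 5, 6, 8. Place at column 2.
Row 2: attacked by (1,2)→{1,2,3}; (7,7)→{2,7}. Safe: 4, 5, 6, 8. Place at column 8.
Row 3: attacked by (1,2)→{2,4}; (2,8)→{7,8}; (7,7)→{3,7}. Safe: 1, 5, 6. Place at column 6.
Row 4: attacked by (1,2)→{2,5}; (2,8)→{6,8}; (3,6)→{5,6,7}; (7,7)→{4,7}. Safe: 1, 3. Place at column 1.
Row 5: attacked by (1,2)→{2,6}; (2,8)→{5,8}; (3,6)→{4,6,8}; (4,1)→{1,2}; (7,7)→{5,7}. Safe: 3. Place at column 3.
Row 6: attacked by (1,2)→{2,7}; (2,8)→{4,8}; (3,6)→{3,6}; (4,1)→{1,3}; (5,3)→{2,3,4}; (7,7)→{6,7,8}. Safe: 5. Place at column 5.
Row 8: attacked by (1,2)→{2}; (2,8)→{2,8}; (3,6)→{1,6}; (4,1)→{1,5}; (5,3)→{3,6}; (6,5)→{3,5,7}; (7,7)→{6,7,8}. Safe: 4. Place at column 4.
Columns [2, 8, 6, 1, 3, 5, 7, 4], r−c [-1, -6, -3, 3, 2, 1, 0, 4], r+c [3, 10, 9, 5, 8, 11, 14, 12] are all distinct, so no two queens attack.

(1,2) (2,8) (3,6) (4,1) (5,3) (6,5) (7,7) (8,4)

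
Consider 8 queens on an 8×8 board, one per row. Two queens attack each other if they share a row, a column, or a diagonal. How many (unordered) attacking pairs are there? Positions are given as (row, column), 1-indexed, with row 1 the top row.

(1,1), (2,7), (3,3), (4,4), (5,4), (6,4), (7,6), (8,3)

9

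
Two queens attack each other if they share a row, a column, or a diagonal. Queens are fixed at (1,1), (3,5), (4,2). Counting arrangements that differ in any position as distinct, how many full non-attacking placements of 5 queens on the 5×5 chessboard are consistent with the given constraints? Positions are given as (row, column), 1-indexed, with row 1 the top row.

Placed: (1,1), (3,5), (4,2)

1

Branch on row 2: col 3 → 1.
Sum: 1 = 1.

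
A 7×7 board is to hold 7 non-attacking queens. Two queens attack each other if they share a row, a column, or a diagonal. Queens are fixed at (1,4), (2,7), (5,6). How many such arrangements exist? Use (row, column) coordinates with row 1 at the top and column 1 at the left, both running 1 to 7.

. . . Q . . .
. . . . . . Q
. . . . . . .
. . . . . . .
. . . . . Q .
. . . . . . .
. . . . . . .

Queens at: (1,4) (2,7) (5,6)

Branch on row 3: col 1 → 0; col 3 → 0; col 5 → 1.
Sum: 0 + 0 + 1 = 1.

1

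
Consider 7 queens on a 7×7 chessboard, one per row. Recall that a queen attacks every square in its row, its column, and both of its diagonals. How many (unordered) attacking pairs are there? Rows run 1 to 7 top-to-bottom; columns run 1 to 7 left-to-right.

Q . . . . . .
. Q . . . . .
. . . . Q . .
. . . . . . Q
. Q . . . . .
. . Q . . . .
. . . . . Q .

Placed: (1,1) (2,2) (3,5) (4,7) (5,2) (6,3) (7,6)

3

Same column: (2,2)–(5,2) (column 2).
Same diagonal: (1,1)–(2,2) (|1−2| = |1−2| = 1); (5,2)–(6,3) (|5−6| = |2−3| = 1).
Total attacking pairs: 3.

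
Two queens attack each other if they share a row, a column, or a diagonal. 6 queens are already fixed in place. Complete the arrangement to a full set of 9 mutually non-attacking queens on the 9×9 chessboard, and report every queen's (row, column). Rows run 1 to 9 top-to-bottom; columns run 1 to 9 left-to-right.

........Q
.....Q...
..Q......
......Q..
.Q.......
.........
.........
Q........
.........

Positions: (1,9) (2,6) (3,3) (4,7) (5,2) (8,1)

(1,9) (2,6) (3,3) (4,7) (5,2) (6,8) (7,5) (8,1) (9,4)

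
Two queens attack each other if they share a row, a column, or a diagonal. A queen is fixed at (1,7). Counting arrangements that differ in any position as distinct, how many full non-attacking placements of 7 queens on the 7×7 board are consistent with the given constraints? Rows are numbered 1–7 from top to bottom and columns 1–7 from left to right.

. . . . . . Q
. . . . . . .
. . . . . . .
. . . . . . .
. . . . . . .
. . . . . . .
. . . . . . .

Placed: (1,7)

Branch on row 2: col 1 → 0; col 2 → 1; col 3 → 1; col 4 → 1; col 5 → 1.
Sum: 0 + 1 + 1 + 1 + 1 = 4.

4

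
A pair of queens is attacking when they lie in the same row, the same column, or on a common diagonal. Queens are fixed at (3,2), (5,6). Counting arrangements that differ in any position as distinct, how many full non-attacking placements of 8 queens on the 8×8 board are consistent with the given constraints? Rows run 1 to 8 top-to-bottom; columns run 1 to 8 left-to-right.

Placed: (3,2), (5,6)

Branch on row 1: col 1 → 0; col 3 → 2; col 5 → 0; col 7 → 1; col 8 → 0.
Sum: 0 + 2 + 0 + 1 + 0 = 3.

3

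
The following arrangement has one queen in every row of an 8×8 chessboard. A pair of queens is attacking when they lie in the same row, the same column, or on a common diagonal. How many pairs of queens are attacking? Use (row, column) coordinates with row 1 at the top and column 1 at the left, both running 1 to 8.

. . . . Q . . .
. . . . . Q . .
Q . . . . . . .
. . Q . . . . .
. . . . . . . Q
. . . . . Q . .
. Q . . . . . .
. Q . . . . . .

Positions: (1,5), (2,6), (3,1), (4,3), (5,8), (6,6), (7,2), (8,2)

3

Same column: (2,6)–(6,6) (column 6); (7,2)–(8,2) (column 2).
Same diagonal: (1,5)–(2,6) (|1−2| = |5−6| = 1).
Total attacking pairs: 3.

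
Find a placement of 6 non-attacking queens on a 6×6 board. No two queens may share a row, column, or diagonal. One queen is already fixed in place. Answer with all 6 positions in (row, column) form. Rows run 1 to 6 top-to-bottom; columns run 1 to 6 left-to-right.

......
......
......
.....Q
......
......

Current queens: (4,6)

Row 1: attacked by (4,6)→{3,6}. Safe: 1, 2, 4, 5. Place at column 5.
Row 2: attacked by (1,5)→{4,5,6}; (4,6)→{4,6}. Safe: 1, 2, 3. Place at column 3.
Row 3: attacked by (1,5)→{3,5}; (2,3)→{2,3,4}; (4,6)→{5,6}. Safe: 1. Place at column 1.
Row 5: attacked by (1,5)→{1,5}; (2,3)→{3,6}; (3,1)→{1,3}; (4,6)→{5,6}. Safe: 2, 4. Place at column 4.
Row 6: attacked by (1,5)→{5}; (2,3)→{3}; (3,1)→{1,4}; (4,6)→{4,6}; (5,4)→{3,4,5}. Safe: 2. Place at column 2.
Columns [5, 3, 1, 6, 4, 2], r−c [-4, -1, 2, -2, 1, 4], r+c [6, 5, 4, 10, 9, 8] are all distinct, so no two queens attack.

(1,5) (2,3) (3,1) (4,6) (5,4) (6,2)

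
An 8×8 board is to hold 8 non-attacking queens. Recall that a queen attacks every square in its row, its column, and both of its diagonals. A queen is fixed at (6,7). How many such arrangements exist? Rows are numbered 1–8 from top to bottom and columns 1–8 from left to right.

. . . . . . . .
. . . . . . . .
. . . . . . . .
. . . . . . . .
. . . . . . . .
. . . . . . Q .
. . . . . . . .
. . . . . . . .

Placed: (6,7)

14

Branch on row 1: col 1 → 1; col 3 → 4; col 4 → 3; col 5 → 3; col 6 → 2; col 8 → 1.
Sum: 1 + 4 + 3 + 3 + 2 + 1 = 14.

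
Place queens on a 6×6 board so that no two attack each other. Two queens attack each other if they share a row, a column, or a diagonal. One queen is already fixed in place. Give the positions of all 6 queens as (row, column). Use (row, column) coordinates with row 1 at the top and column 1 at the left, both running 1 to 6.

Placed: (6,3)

(1,4) (2,1) (3,5) (4,2) (5,6) (6,3)

Row 1: attacked by (6,3)→{3}. Safe: 1, 2, 4, 5, 6. Place at column 4.
Row 2: attacked by (1,4)→{3,4,5}; (6,3)→{3}. Safe: 1, 2, 6. Place at column 1.
Row 3: attacked by (1,4)→{2,4,6}; (2,1)→{1,2}; (6,3)→{3,6}. Safe: 5. Place at column 5.
Row 4: attacked by (1,4)→{1,4}; (2,1)→{1,3}; (3,5)→{4,5,6}; (6,3)→{1,3,5}. Safe: 2. Place at column 2.
Row 5: attacked by (1,4)→{4}; (2,1)→{1,4}; (3,5)→{3,5}; (4,2)→{1,2,3}; (6,3)→{2,3,4}. Safe: 6. Place at column 6.
Columns [4, 1, 5, 2, 6, 3], r−c [-3, 1, -2, 2, -1, 3], r+c [5, 3, 8, 6, 11, 9] are all distinct, so no two queens attack.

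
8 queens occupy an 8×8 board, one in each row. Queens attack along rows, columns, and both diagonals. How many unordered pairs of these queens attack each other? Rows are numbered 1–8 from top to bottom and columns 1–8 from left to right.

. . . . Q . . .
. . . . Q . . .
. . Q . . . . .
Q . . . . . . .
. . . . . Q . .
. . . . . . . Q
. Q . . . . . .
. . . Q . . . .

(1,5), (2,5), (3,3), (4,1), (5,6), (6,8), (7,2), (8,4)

2

Same column: (1,5)–(2,5) (column 5).
Same diagonal: (1,5)–(3,3) (|1−3| = |5−3| = 2).
Total attacking pairs: 2.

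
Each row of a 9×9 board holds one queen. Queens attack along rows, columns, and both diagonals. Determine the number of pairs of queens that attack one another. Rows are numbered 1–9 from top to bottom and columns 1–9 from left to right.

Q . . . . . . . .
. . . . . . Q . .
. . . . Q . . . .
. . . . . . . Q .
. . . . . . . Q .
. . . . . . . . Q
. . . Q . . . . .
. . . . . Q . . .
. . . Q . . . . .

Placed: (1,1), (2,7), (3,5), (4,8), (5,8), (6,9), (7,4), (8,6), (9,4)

4

Same column: (4,8)–(5,8) (column 8); (7,4)–(9,4) (column 4).
Same diagonal: (5,8)–(6,9) (|5−6| = |8−9| = 1); (5,8)–(9,4) (|5−9| = |8−4| = 4).
Total attacking pairs: 4.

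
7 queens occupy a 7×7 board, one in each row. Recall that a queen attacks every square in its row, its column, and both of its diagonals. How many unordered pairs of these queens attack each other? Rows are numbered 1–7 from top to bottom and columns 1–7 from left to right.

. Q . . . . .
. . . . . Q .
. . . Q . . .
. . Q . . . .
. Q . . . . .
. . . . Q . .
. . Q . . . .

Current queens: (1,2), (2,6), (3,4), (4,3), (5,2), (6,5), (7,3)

7

Same column: (1,2)–(5,2) (column 2); (4,3)–(7,3) (column 3).
Same diagonal: (1,2)–(3,4) (|1−3| = |2−4| = 2); (3,4)–(4,3) (|3−4| = |4−3| = 1); (3,4)–(5,2) (|3−5| = |4−2| = 2); (4,3)–(5,2) (|4−5| = |3−2| = 1); (4,3)–(6,5) (|4−6| = |3−5| = 2).
Total attacking pairs: 7.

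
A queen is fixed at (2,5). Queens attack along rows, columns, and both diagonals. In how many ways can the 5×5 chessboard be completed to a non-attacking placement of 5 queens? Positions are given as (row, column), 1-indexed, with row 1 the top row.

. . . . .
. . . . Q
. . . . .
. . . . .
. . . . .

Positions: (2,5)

2

Branch on row 1: col 1 → 0; col 2 → 1; col 3 → 1.
Sum: 0 + 1 + 1 = 2.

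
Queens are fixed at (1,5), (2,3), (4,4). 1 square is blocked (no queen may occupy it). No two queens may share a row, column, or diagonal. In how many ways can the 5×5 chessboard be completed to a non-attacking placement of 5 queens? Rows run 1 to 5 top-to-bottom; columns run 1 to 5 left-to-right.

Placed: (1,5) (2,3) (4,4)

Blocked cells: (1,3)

Branch on row 3: col 1 → 1.
Sum: 1 = 1.

1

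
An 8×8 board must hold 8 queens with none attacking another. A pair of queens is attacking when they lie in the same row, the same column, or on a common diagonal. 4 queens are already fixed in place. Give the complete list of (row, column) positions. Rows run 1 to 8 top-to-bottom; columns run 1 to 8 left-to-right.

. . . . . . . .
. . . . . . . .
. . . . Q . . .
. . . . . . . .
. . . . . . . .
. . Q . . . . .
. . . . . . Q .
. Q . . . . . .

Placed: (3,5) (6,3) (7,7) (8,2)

(1,4) (2,1) (3,5) (4,8) (5,6) (6,3) (7,7) (8,2)

Row 1: attacked by (3,5)→{3,5,7}; (6,3)→{3,8}; (7,7)→{1,7}; (8,2)→{2}. Safe: 4, 6. Place at column 4.
Row 2: attacked by (1,4)→{3,4,5}; (3,5)→{4,5,6}; (6,3)→{3,7}; (7,7)→{2,7}; (8,2)→{2,8}. Safe: 1. Place at column 1.
Row 4: attacked by (1,4)→{1,4,7}; (2,1)→{1,3}; (3,5)→{4,5,6}; (6,3)→{1,3,5}; (7,7)→{4,7}; (8,2)→{2,6}. Safe: 8. Place at column 8.
Row 5: attacked by (1,4)→{4,8}; (2,1)→{1,4}; (3,5)→{3,5,7}; (4,8)→{7,8}; (6,3)→{2,3,4}; (7,7)→{5,7}; (8,2)→{2,5}. Safe: 6. Place at column 6.
Columns [4, 1, 5, 8, 6, 3, 7, 2], r−c [-3, 1, -2, -4, -1, 3, 0, 6], r+c [5, 3, 8, 12, 11, 9, 14, 10] are all distinct, so no two queens attack.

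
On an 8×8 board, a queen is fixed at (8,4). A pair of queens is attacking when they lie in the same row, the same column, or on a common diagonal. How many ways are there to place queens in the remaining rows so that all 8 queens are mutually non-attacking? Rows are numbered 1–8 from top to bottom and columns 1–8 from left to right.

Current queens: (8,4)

Branch on row 1: col 1 → 1; col 2 → 3; col 3 → 3; col 5 → 3; col 6 → 4; col 7 → 3; col 8 → 1.
Sum: 1 + 3 + 3 + 3 + 4 + 3 + 1 = 18.

18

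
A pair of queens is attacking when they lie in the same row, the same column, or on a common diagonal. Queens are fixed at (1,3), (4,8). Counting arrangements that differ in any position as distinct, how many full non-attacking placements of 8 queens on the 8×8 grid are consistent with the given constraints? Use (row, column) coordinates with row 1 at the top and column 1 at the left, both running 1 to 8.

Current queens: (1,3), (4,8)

4

Branch on row 2: col 1 → 0; col 5 → 2; col 7 → 2.
Sum: 0 + 2 + 2 = 4.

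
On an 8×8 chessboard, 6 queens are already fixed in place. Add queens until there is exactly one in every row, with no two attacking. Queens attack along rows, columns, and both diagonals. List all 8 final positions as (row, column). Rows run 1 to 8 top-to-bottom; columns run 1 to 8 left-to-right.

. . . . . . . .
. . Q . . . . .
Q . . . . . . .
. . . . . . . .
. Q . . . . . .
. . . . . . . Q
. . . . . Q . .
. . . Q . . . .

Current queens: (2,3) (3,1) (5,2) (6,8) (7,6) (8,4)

Row 1: attacked by (2,3)→{2,3,4}; (3,1)→{1,3}; (5,2)→{2,6}; (6,8)→{3,8}; (7,6)→{6}; (8,4)→{4}. Safe: 5, 7. Place at column 5.
Row 4: attacked by (1,5)→{2,5,8}; (2,3)→{1,3,5}; (3,1)→{1,2}; (5,2)→{1,2,3}; (6,8)→{6,8}; (7,6)→{3,6}; (8,4)→{4,8}. Safe: 7. Place at column 7.
Columns [5, 3, 1, 7, 2, 8, 6, 4], r−c [-4, -1, 2, -3, 3, -2, 1, 4], r+c [6, 5, 4, 11, 7, 14, 13, 12] are all distinct, so no two queens attack.

(1,5) (2,3) (3,1) (4,7) (5,2) (6,8) (7,6) (8,4)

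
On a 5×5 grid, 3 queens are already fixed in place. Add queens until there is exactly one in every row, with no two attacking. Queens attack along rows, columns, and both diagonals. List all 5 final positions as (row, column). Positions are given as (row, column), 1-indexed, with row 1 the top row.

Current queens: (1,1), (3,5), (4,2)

(1,1) (2,3) (3,5) (4,2) (5,4)

Row 2: attacked by (1,1)→{1,2}; (3,5)→{4,5}; (4,2)→{2,4}. Safe: 3. Place at column 3.
Row 5: attacked by (1,1)→{1,5}; (2,3)→{3}; (3,5)→{3,5}; (4,2)→{1,2,3}. Safe: 4. Place at column 4.
Columns [1, 3, 5, 2, 4], r−c [0, -1, -2, 2, 1], r+c [2, 5, 8, 6, 9] are all distinct, so no two queens attack.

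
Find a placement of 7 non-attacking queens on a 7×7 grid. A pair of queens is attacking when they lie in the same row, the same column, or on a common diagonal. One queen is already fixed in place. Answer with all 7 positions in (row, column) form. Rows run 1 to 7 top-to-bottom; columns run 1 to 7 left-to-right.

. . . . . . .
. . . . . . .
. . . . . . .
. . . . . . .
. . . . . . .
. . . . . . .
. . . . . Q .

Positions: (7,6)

(1,4) (2,2) (3,7) (4,5) (5,3) (6,1) (7,6)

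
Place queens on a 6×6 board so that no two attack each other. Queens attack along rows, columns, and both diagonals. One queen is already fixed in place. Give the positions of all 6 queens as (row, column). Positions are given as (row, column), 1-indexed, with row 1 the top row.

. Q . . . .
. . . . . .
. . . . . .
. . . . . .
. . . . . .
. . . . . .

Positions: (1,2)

Row 2: attacked by (1,2)→{1,2,3}. Safe: 4, 5, 6. Place at column 4.
Row 3: attacked by (1,2)→{2,4}; (2,4)→{3,4,5}. Safe: 1, 6. Place at column 6.
Row 4: attacked by (1,2)→{2,5}; (2,4)→{2,4,6}; (3,6)→{5,6}. Safe: 1, 3. Place at column 1.
Row 5: attacked by (1,2)→{2,6}; (2,4)→{1,4}; (3,6)→{4,6}; (4,1)→{1,2}. Safe: 3, 5. Place at column 3.
Row 6: attacked by (1,2)→{2}; (2,4)→{4}; (3,6)→{3,6}; (4,1)→{1,3}; (5,3)→{2,3,4}. Safe: 5. Place at column 5.
Columns [2, 4, 6, 1, 3, 5], r−c [-1, -2, -3, 3, 2, 1], r+c [3, 6, 9, 5, 8, 11] are all distinct, so no two queens attack.

(1,2) (2,4) (3,6) (4,1) (5,3) (6,5)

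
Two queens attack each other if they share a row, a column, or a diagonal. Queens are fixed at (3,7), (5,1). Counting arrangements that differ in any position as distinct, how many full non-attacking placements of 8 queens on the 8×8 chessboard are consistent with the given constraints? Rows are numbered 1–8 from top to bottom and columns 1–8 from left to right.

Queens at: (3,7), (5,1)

Branch on row 1: col 2 → 1; col 3 → 0; col 4 → 1; col 6 → 1; col 8 → 0.
Sum: 1 + 0 + 1 + 1 + 0 = 3.

3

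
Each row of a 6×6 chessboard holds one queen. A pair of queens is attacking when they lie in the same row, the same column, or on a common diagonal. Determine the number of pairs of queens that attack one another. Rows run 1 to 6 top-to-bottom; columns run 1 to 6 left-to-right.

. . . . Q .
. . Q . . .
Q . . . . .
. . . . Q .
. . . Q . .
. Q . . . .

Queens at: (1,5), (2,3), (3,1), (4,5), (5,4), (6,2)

Same column: (1,5)–(4,5) (column 5).
Same diagonal: (2,3)–(4,5) (|2−4| = |3−5| = 2); (4,5)–(5,4) (|4−5| = |5−4| = 1).
Total attacking pairs: 3.

3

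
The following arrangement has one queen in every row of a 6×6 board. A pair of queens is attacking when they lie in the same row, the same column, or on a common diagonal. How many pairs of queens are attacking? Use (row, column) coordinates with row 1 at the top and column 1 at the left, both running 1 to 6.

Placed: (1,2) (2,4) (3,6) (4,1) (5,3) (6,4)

2

Same column: (2,4)–(6,4) (column 4).
Same diagonal: (5,3)–(6,4) (|5−6| = |3−4| = 1).
Total attacking pairs: 2.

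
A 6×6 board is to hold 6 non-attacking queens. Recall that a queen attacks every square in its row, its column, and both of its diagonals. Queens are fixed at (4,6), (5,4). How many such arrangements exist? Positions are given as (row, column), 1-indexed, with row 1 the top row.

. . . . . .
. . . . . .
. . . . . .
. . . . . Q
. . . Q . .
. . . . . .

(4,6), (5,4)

Branch on row 1: col 1 → 0; col 2 → 0; col 5 → 1.
Sum: 0 + 0 + 1 = 1.

1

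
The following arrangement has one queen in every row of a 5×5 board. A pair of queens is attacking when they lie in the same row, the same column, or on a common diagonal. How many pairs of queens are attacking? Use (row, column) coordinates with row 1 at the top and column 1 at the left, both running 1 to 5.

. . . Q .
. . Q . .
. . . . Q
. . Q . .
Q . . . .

2

Same column: (2,3)–(4,3) (column 3).
Same diagonal: (1,4)–(2,3) (|1−2| = |4−3| = 1).
Total attacking pairs: 2.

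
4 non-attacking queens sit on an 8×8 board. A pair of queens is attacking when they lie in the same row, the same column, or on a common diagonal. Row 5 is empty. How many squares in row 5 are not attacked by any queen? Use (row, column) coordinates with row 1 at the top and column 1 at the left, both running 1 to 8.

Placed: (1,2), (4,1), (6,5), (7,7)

2

(1,2) attacks row 5 at column 2 and diagonals 6.
(4,1) attacks row 5 at column 1 and diagonals 2.
(6,5) attacks row 5 at column 5 and diagonals 4, 6.
(7,7) attacks row 5 at column 7 and diagonals 5.
Attacked columns: {1, 2, 4, 5, 6, 7}. Safe: {3, 8}.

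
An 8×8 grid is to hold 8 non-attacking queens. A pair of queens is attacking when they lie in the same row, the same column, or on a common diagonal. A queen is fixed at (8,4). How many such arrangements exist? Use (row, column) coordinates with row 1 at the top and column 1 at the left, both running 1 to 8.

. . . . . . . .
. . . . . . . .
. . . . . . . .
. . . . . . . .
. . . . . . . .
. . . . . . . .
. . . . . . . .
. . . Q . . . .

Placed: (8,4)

18

Branch on row 1: col 1 → 1; col 2 → 3; col 3 → 3; col 5 → 3; col 6 → 4; col 7 → 3; col 8 → 1.
Sum: 1 + 3 + 3 + 3 + 4 + 3 + 1 = 18.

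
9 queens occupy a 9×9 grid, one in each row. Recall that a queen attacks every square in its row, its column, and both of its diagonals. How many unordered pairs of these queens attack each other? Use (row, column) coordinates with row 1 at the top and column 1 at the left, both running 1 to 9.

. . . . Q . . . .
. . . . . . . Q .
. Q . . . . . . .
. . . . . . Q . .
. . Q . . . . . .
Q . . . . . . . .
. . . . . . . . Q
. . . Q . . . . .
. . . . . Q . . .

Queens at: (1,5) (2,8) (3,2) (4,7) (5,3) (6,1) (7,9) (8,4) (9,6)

All columns are distinct and no two queens satisfy |Δrow| = |Δcol|, so no pair attacks.

0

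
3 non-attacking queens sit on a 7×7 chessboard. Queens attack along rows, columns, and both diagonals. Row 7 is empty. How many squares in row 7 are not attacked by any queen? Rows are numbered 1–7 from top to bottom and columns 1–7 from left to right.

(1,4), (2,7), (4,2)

3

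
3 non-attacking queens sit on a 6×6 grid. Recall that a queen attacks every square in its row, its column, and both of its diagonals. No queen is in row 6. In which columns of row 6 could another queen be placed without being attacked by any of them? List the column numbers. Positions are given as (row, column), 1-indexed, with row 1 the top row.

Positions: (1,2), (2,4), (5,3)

columns 1, 5, 6

(1,2) attacks row 6 at column 2.
(2,4) attacks row 6 at column 4.
(5,3) attacks row 6 at column 3 and diagonals 2, 4.
Attacked columns: {2, 3, 4}. Safe: {1, 5, 6}.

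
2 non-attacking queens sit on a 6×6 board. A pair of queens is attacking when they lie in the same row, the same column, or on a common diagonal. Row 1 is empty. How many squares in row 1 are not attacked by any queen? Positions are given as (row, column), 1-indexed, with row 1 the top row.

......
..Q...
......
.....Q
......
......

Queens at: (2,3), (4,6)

2

(2,3) attacks row 1 at column 3 and diagonals 2, 4.
(4,6) attacks row 1 at column 6 and diagonals 3.
Attacked columns: {2, 3, 4, 6}. Safe: {1, 5}.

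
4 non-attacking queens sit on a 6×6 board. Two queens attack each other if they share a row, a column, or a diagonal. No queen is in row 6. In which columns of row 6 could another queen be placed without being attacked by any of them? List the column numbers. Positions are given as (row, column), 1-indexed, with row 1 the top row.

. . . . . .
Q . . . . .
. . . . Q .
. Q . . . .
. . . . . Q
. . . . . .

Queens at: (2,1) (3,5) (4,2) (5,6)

columns 3

(2,1) attacks row 6 at column 1 and diagonals 5.
(3,5) attacks row 6 at column 5 and diagonals 2.
(4,2) attacks row 6 at column 2 and diagonals 4.
(5,6) attacks row 6 at column 6 and diagonals 5.
Attacked columns: {1, 2, 4, 5, 6}. Safe: {3}.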